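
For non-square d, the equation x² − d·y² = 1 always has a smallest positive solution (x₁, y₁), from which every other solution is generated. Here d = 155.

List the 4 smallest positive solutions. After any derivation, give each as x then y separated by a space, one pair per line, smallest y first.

[12; 2,4,2,24] for √155; ℓ=4 ⇒ convergent index 3
step 0: (12, 1)  from 12·(1,0) + (0,1)
step 1: (25, 2)  from 2·(12,1) + (1,0)
step 2: (112, 9)  from 4·(25,2) + (12,1)
step 3: (249, 20)  from 2·(112,9) + (25,2)
fundamental: x₁=249, y₁=20  (since 62001 − 155·400 = 1)
(x_2, y_2) = (249·249 + 155·20·20, 249·20 + 20·249) = (124001, 9960)
(x_3, y_3) = (249·124001 + 155·20·9960, 249·9960 + 20·124001) = (61752249, 4960060)
(x_4, y_4) = (249·61752249 + 155·20·4960060, 249·4960060 + 20·61752249) = (30752496001, 2470099920)

249 20
124001 9960
61752249 4960060
30752496001 2470099920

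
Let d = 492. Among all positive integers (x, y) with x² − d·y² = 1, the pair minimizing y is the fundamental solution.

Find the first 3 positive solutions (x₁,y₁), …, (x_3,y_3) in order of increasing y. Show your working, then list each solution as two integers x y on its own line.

29767 1342
1772148577 79894628
105503093353351 4756446782010

[22; 5,1,1,10,1,1,5,44] for √492; ℓ=8 ⇒ convergent index 7
i=0: a=22 ⇒ p=22, q=1
…
i=2: a=1 ⇒ p=133, q=6
…
i=4: a=10 ⇒ p=2573, q=116
…
i=6: a=1 ⇒ p=5390, q=243
i=7: a=5 ⇒ p=29767, q=1342
(x₁, y₁) = (29767, 1342);  29767² − 492·1342² = 1 ✓
(29767+1342√492)^2 = 1772148577 + 79894628√492
(29767+1342√492)^3 = 105503093353351 + 4756446782010√492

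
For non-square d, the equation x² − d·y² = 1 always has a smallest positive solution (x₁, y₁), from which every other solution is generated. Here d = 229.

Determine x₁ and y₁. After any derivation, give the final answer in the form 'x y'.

√229 = [15; 7,1,1,7,30, …], period ℓ=5 (odd) → k=9
i=0: a=15 ⇒ p=15, q=1
…
i=3: a=1 ⇒ p=227, q=15
…
i=8: a=1 ⇒ p=776325, q=51301
i=9: a=7 ⇒ p=5848201, q=386460
→ (5848201, 386460).  Check: 5848201²=34201454936401, 229·386460²=34201454936400, difference 1.

5848201 386460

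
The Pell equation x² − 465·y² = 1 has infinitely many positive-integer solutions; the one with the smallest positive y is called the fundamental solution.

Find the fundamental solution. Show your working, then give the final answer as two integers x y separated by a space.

[21; 1,1,3,2,2,2,3,1,1,42] for √465; ℓ=10 ⇒ convergent index 9
i=0: a=21 ⇒ p=21, q=1
…
i=3: a=3 ⇒ p=151, q=7
…
i=7: a=3 ⇒ p=6922, q=321
i=8: a=1 ⇒ p=8949, q=415
i=9: a=1 ⇒ p=15871, q=736
→ (15871, 736).  Check: 15871²=251888641, 465·736²=251888640, difference 1.

15871 736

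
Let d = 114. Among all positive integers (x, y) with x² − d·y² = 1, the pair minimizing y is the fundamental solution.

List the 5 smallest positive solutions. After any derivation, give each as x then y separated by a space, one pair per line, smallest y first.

1025 96
2101249 196800
4307559425 403439904
8830494720001 827051606400
18102509868442625 1695455389680096

√114 = [10; 1,2,10,2,1,20, …], period ℓ=6 (even) → k=5
k=0  a_k=10  p_k/q_k = 10/1
k=1  a_k=1  p_k/q_k = 11/1
k=2  a_k=2  p_k/q_k = 32/3
k=3  a_k=10  p_k/q_k = 331/31
k=4  a_k=2  p_k/q_k = 694/65
k=5  a_k=1  p_k/q_k = 1025/96
(x₁, y₁) = (1025, 96);  1025² − 114·96² = 1 ✓
k=2:  x_2 = 1025·1025+114·96·96 = 2101249,  y_2 = 1025·96+96·1025 = 196800
k=3:  x_3 = 1025·2101249+114·96·196800 = 4307559425,  y_3 = 1025·196800+96·2101249 = 403439904
k=4:  x_4 = 1025·4307559425+114·96·403439904 = 8830494720001,  y_4 = 1025·403439904+96·4307559425 = 827051606400
k=5:  x_5 = 1025·8830494720001+114·96·827051606400 = 18102509868442625,  y_5 = 1025·827051606400+96·8830494720001 = 1695455389680096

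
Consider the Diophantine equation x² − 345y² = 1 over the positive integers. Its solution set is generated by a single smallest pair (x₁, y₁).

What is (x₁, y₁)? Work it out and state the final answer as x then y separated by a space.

6761 364

√345 → a₀=18, period (1,1,2,1,6,1,2,1,1,36); ℓ=10 even so k=9
a_0=18:  p_0=18·1+0=18,  q_0=18·0+1=1
a_1=1:  p_1=1·18+1=19,  q_1=1·1+0=1
…
a_3=2:  p_3=2·37+19=93,  q_3=2·2+1=5
a_4=1:  p_4=1·93+37=130,  q_4=1·5+2=7
…
a_6=1:  p_6=1·873+130=1003,  q_6=1·47+7=54
a_7=2:  p_7=2·1003+873=2879,  q_7=2·54+47=155
a_8=1:  p_8=1·2879+1003=3882,  q_8=1·155+54=209
a_9=1:  p_9=1·3882+2879=6761,  q_9=1·209+155=364
→ (6761, 364).  Check: 6761²=45711121, 345·364²=45711120, difference 1.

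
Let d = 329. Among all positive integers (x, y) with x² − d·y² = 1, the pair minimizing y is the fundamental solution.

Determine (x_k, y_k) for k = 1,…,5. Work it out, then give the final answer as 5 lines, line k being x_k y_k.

2376415 131016
11294696504449 622696775280
53681772387237964255 2959571914453911384
255140338255224918953587201 14066342182173360946441440
1212638653869526969777790618564575 66854933113696055535160815363816

√329 → a₀=18, period (7,4,2,1,1,4,1,1,2,4,7,36); ℓ=12 even so k=11
step 0: (18, 1)  from 18·(1,0) + (0,1)
…
step 3: (1179, 65)  from 2·(526,29) + (127,7)
…
step 5: (2884, 159)  from 1·(1705,94) + (1179,65)
…
step 7: (16125, 889)  from 1·(13241,730) + (2884,159)
…
step 10: (328794, 18127)  from 4·(74857,4127) + (29366,1619)
step 11: (2376415, 131016)  from 7·(328794,18127) + (74857,4127)
(x₁, y₁) = (2376415, 131016);  2376415² − 329·131016² = 1 ✓
n=2: (2376415,131016)∘(2376415,131016) = (2376415·2376415+329·131016·131016, 2376415·131016+131016·2376415) = (11294696504449,622696775280)
n=3: (11294696504449,622696775280)∘(2376415,131016) = (2376415·11294696504449+329·131016·622696775280, 2376415·622696775280+131016·11294696504449) = (53681772387237964255,2959571914453911384)
n=4: (53681772387237964255,2959571914453911384)∘(2376415,131016) = (2376415·53681772387237964255+329·131016·2959571914453911384, 2376415·2959571914453911384+131016·53681772387237964255) = (255140338255224918953587201,14066342182173360946441440)
n=5: (255140338255224918953587201,14066342182173360946441440)∘(2376415,131016) = (2376415·255140338255224918953587201+329·131016·14066342182173360946441440, 2376415·14066342182173360946441440+131016·255140338255224918953587201) = (1212638653869526969777790618564575,66854933113696055535160815363816)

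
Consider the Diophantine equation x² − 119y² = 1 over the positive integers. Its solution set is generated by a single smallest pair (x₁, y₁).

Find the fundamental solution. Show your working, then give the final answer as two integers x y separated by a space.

120 11

d=119: √d = [10; 1,9,1,20] (ℓ=4, even), read p_3/q_3
step 0: (10, 1)  from 10·(1,0) + (0,1)
…
step 2: (109, 10)  from 9·(11,1) + (10,1)
step 3: (120, 11)  from 1·(109,10) + (11,1)
fundamental: x₁=120, y₁=11  (since 14400 − 119·121 = 1)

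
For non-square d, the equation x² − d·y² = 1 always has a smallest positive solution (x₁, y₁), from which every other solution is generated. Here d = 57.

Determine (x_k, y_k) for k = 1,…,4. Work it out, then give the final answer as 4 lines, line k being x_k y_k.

151 20
45601 6040
13771351 1824060
4158902401 550860080

√57 = [7; 1,1,4,1,1,14, …], period ℓ=6 (even) → k=5
a_0=7:  p_0=7·1+0=7,  q_0=7·0+1=1
a_1=1:  p_1=1·7+1=8,  q_1=1·1+0=1
a_2=1:  p_2=1·8+7=15,  q_2=1·1+1=2
a_3=4:  p_3=4·15+8=68,  q_3=4·2+1=9
a_4=1:  p_4=1·68+15=83,  q_4=1·9+2=11
a_5=1:  p_5=1·83+68=151,  q_5=1·11+9=20
fundamental: x₁=151, y₁=20  (since 22801 − 57·400 = 1)
n=2: (151,20)∘(151,20) = (151·151+57·20·20, 151·20+20·151) = (45601,6040)
n=3: (45601,6040)∘(151,20) = (151·45601+57·20·6040, 151·6040+20·45601) = (13771351,1824060)
n=4: (13771351,1824060)∘(151,20) = (151·13771351+57·20·1824060, 151·1824060+20·13771351) = (4158902401,550860080)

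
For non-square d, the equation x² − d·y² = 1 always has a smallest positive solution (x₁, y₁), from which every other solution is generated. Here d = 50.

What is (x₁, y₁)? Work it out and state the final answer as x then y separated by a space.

d=50: √d = [7; 14] (ℓ=1, odd), read p_1/q_1
i=0: a=7 ⇒ p=7, q=1
i=1: a=14 ⇒ p=99, q=14
→ (99, 14).  Check: 99²=9801, 50·14²=9800, difference 1.

99 14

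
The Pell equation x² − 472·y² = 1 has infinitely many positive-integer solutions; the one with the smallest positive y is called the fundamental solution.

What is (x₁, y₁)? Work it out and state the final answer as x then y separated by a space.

306917 14127

[21; 1,2,1,1,1,…,2,1,42] for √472; ℓ=14 ⇒ convergent index 13
step 0: (21, 1)  from 21·(1,0) + (0,1)
…
step 3: (87, 4)  from 1·(65,3) + (22,1)
…
step 5: (239, 11)  from 1·(152,7) + (87,4)
…
step 7: (5779, 266)  from 5·(1108,51) + (239,11)
…
step 10: (54227, 2496)  from 1·(30003,1381) + (24224,1115)
…
step 12: (222687, 10250)  from 2·(84230,3877) + (54227,2496)
step 13: (306917, 14127)  from 1·(222687,10250) + (84230,3877)
(x₁, y₁) = (306917, 14127);  306917² − 472·14127² = 1 ✓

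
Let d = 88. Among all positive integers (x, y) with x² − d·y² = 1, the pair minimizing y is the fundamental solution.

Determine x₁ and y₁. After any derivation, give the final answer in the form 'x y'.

d=88: √d = [9; 2,1,1,1,2,18] (ℓ=6, even), read p_5/q_5
i=0: a=9 ⇒ p=9, q=1
…
i=2: a=1 ⇒ p=28, q=3
…
i=4: a=1 ⇒ p=75, q=8
i=5: a=2 ⇒ p=197, q=21
(x₁, y₁) = (197, 21);  197² − 88·21² = 1 ✓

197 21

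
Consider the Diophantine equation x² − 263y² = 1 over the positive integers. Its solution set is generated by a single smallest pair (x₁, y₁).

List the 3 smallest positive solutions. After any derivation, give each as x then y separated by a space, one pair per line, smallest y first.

139128 8579
38713200767 2387158224
10772180392483224 664241098768765

√263 → a₀=16, period (4,1,1,1,1,15,1,1,1,1,4,32); ℓ=12 even so k=11
a_0=16:  p_0=16·1+0=16,  q_0=16·0+1=1
a_1=4:  p_1=4·16+1=65,  q_1=4·1+0=4
…
a_3=1:  p_3=1·81+65=146,  q_3=1·5+4=9
a_4=1:  p_4=1·146+81=227,  q_4=1·9+5=14
…
a_9=1:  p_9=1·12017+6195=18212,  q_9=1·741+382=1123
a_10=1:  p_10=1·18212+12017=30229,  q_10=1·1123+741=1864
a_11=4:  p_11=4·30229+18212=139128,  q_11=4·1864+1123=8579
(x₁, y₁) = (139128, 8579);  139128² − 263·8579² = 1 ✓
(x_2, y_2) = (139128·139128 + 263·8579·8579, 139128·8579 + 8579·139128) = (38713200767, 2387158224)
(x_3, y_3) = (139128·38713200767 + 263·8579·2387158224, 139128·2387158224 + 8579·38713200767) = (10772180392483224, 664241098768765)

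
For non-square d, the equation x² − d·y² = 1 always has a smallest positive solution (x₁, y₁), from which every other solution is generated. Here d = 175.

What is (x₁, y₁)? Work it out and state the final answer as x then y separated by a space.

√175 = [13; 4,2,1,2,4,26, …], period ℓ=6 (even) → k=5
i=0: a=13 ⇒ p=13, q=1
…
i=2: a=2 ⇒ p=119, q=9
i=3: a=1 ⇒ p=172, q=13
i=4: a=2 ⇒ p=463, q=35
i=5: a=4 ⇒ p=2024, q=153
fundamental: x₁=2024, y₁=153  (since 4096576 − 175·23409 = 1)

2024 153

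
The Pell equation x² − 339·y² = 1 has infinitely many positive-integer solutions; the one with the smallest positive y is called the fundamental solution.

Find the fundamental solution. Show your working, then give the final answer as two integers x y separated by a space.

d=339: √d = [18; 2,2,2,1,17,1,2,2,2,36] (ℓ=10, even), read p_9/q_9
step 0: (18, 1)  from 18·(1,0) + (0,1)
step 1: (37, 2)  from 2·(18,1) + (1,0)
step 2: (92, 5)  from 2·(37,2) + (18,1)
step 3: (221, 12)  from 2·(92,5) + (37,2)
…
step 7: (17252, 937)  from 2·(5855,318) + (5542,301)
step 8: (40359, 2192)  from 2·(17252,937) + (5855,318)
step 9: (97970, 5321)  from 2·(40359,2192) + (17252,937)
(x₁, y₁) = (97970, 5321);  97970² − 339·5321² = 1 ✓

97970 5321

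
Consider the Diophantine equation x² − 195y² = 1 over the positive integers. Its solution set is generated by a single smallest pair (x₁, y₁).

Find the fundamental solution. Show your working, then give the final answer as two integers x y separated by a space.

14 1

√195 = [13; 1,26, …], period ℓ=2 (even) → k=1
step 0: (13, 1)  from 13·(1,0) + (0,1)
step 1: (14, 1)  from 1·(13,1) + (1,0)
→ (14, 1).  Check: 14²=196, 195·1²=195, difference 1.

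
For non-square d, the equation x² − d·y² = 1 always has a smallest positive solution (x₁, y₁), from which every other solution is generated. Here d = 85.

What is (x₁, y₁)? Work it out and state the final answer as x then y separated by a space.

285769 30996

d=85: √d = [9; 4,1,1,4,18] (ℓ=5, odd), read p_9/q_9
step 0: (9, 1)  from 9·(1,0) + (0,1)
step 1: (37, 4)  from 4·(9,1) + (1,0)
step 2: (46, 5)  from 1·(37,4) + (9,1)
step 3: (83, 9)  from 1·(46,5) + (37,4)
…
step 8: (62739, 6805)  from 1·(34813,3776) + (27926,3029)
step 9: (285769, 30996)  from 4·(62739,6805) + (34813,3776)
→ (285769, 30996).  Check: 285769²=81663921361, 85·30996²=81663921360, difference 1.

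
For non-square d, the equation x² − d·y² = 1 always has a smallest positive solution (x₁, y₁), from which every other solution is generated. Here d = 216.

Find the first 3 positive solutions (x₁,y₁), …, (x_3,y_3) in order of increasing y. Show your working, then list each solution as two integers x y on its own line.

√216 → a₀=14, period (1,2,3,2,1,28); ℓ=6 even so k=5
step 0: (14, 1)  from 14·(1,0) + (0,1)
step 1: (15, 1)  from 1·(14,1) + (1,0)
step 2: (44, 3)  from 2·(15,1) + (14,1)
…
step 4: (338, 23)  from 2·(147,10) + (44,3)
step 5: (485, 33)  from 1·(338,23) + (147,10)
(x₁, y₁) = (485, 33);  485² − 216·33² = 1 ✓
n=2: (485,33)∘(485,33) = (485·485+216·33·33, 485·33+33·485) = (470449,32010)
n=3: (470449,32010)∘(485,33) = (485·470449+216·33·32010, 485·32010+33·470449) = (456335045,31049667)

485 33
470449 32010
456335045 31049667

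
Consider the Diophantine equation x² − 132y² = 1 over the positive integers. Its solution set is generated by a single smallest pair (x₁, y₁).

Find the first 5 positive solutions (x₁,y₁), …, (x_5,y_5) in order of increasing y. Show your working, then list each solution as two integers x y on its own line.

√132 → a₀=11, period (2,22); ℓ=2 even so k=1
step 0: (11, 1)  from 11·(1,0) + (0,1)
step 1: (23, 2)  from 2·(11,1) + (1,0)
(x₁, y₁) = (23, 2);  23² − 132·2² = 1 ✓
n=2: (23,2)∘(23,2) = (23·23+132·2·2, 23·2+2·23) = (1057,92)
n=3: (1057,92)∘(23,2) = (23·1057+132·2·92, 23·92+2·1057) = (48599,4230)
n=4: (48599,4230)∘(23,2) = (23·48599+132·2·4230, 23·4230+2·48599) = (2234497,194488)
n=5: (2234497,194488)∘(23,2) = (23·2234497+132·2·194488, 23·194488+2·2234497) = (102738263,8942218)

23 2
1057 92
48599 4230
2234497 194488
102738263 8942218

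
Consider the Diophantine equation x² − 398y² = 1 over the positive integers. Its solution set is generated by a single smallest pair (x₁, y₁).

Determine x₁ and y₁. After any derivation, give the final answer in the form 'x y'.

√398 → a₀=19, period (1,18,1,38); ℓ=4 even so k=3
step 0: (19, 1)  from 19·(1,0) + (0,1)
step 1: (20, 1)  from 1·(19,1) + (1,0)
step 2: (379, 19)  from 18·(20,1) + (19,1)
step 3: (399, 20)  from 1·(379,19) + (20,1)
fundamental: x₁=399, y₁=20  (since 159201 − 398·400 = 1)

399 20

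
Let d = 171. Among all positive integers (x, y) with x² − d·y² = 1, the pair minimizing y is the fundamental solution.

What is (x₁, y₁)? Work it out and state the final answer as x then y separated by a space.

170 13

√171 → a₀=13, period (13,26); ℓ=2 even so k=1
i=0: a=13 ⇒ p=13, q=1
i=1: a=13 ⇒ p=170, q=13
→ (170, 13).  Check: 170²=28900, 171·13²=28899, difference 1.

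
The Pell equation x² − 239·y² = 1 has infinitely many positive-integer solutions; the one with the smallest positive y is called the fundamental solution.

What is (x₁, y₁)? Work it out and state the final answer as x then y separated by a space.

6195120 400729

√239 = [15; 2,5,1,2,4,15,4,2,1,5,2,30, …], period ℓ=12 (even) → k=11
a_0=15:  p_0=15·1+0=15,  q_0=15·0+1=1
…
a_2=5:  p_2=5·31+15=170,  q_2=5·2+1=11
a_3=1:  p_3=1·170+31=201,  q_3=1·11+2=13
a_4=2:  p_4=2·201+170=572,  q_4=2·13+11=37
…
a_6=15:  p_6=15·2489+572=37907,  q_6=15·161+37=2452
…
a_10=5:  p_10=5·500258+346141=2847431,  q_10=5·32359+22390=184185
a_11=2:  p_11=2·2847431+500258=6195120,  q_11=2·184185+32359=400729
fundamental: x₁=6195120, y₁=400729  (since 38379511814400 − 239·160583731441 = 1)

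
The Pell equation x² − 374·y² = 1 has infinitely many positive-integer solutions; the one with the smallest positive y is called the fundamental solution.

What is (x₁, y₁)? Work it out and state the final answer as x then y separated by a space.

3365 174

√374 = [19; 2,1,18,1,2,38, …], period ℓ=6 (even) → k=5
i=0: a=19 ⇒ p=19, q=1
i=1: a=2 ⇒ p=39, q=2
i=2: a=1 ⇒ p=58, q=3
…
i=4: a=1 ⇒ p=1141, q=59
i=5: a=2 ⇒ p=3365, q=174
(x₁, y₁) = (3365, 174);  3365² − 374·174² = 1 ✓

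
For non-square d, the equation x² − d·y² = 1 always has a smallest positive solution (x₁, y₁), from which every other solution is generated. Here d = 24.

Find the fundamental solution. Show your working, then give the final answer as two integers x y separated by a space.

√24 = [4; 1,8, …], period ℓ=2 (even) → k=1
a_0=4:  p_0=4·1+0=4,  q_0=4·0+1=1
a_1=1:  p_1=1·4+1=5,  q_1=1·1+0=1
→ (5, 1).  Check: 5²=25, 24·1²=24, difference 1.

5 1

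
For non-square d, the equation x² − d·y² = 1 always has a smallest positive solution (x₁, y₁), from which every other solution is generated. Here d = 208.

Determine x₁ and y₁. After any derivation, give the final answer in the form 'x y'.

√208 = [14; 2,2,1,2,2,28, …], period ℓ=6 (even) → k=5
a_0=14:  p_0=14·1+0=14,  q_0=14·0+1=1
…
a_2=2:  p_2=2·29+14=72,  q_2=2·2+1=5
…
a_4=2:  p_4=2·101+72=274,  q_4=2·7+5=19
a_5=2:  p_5=2·274+101=649,  q_5=2·19+7=45
(x₁, y₁) = (649, 45);  649² − 208·45² = 1 ✓

649 45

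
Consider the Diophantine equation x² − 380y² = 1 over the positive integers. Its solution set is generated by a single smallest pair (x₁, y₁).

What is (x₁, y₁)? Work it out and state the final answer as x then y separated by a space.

[19; 2,38] for √380; ℓ=2 ⇒ convergent index 1
k=0  a_k=19  p_k/q_k = 19/1
k=1  a_k=2  p_k/q_k = 39/2
fundamental: x₁=39, y₁=2  (since 1521 − 380·4 = 1)

39 2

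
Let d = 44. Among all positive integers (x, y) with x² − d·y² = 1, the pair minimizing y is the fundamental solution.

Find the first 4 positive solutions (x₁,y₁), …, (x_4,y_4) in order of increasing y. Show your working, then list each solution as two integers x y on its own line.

199 30
79201 11940
31521799 4752090
12545596801 1891319880

d=44: √d = [6; 1,1,1,2,1,1,1,12] (ℓ=8, even), read p_7/q_7
k=0  a_k=6  p_k/q_k = 6/1
…
k=4  a_k=2  p_k/q_k = 53/8
…
k=6  a_k=1  p_k/q_k = 126/19
k=7  a_k=1  p_k/q_k = 199/30
(x₁, y₁) = (199, 30);  199² − 44·30² = 1 ✓
n=2: (199,30)∘(199,30) = (199·199+44·30·30, 199·30+30·199) = (79201,11940)
n=3: (79201,11940)∘(199,30) = (199·79201+44·30·11940, 199·11940+30·79201) = (31521799,4752090)
n=4: (31521799,4752090)∘(199,30) = (199·31521799+44·30·4752090, 199·4752090+30·31521799) = (12545596801,1891319880)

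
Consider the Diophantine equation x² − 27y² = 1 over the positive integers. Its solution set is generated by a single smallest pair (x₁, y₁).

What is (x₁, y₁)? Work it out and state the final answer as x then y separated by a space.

26 5

[5; 5,10] for √27; ℓ=2 ⇒ convergent index 1
k=0  a_k=5  p_k/q_k = 5/1
k=1  a_k=5  p_k/q_k = 26/5
→ (26, 5).  Check: 26²=676, 27·5²=675, difference 1.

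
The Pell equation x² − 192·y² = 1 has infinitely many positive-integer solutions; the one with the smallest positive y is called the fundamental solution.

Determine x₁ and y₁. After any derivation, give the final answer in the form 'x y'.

d=192: √d = [13; 1,5,1,26] (ℓ=4, even), read p_3/q_3
a_0=13:  p_0=13·1+0=13,  q_0=13·0+1=1
a_1=1:  p_1=1·13+1=14,  q_1=1·1+0=1
a_2=5:  p_2=5·14+13=83,  q_2=5·1+1=6
a_3=1:  p_3=1·83+14=97,  q_3=1·6+1=7
→ (97, 7).  Check: 97²=9409, 192·7²=9408, difference 1.

97 7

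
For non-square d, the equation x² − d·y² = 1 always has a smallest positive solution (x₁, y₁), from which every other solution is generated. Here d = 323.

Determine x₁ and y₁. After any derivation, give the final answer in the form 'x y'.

18 1

d=323: √d = [17; 1,34] (ℓ=2, even), read p_1/q_1
k=0  a_k=17  p_k/q_k = 17/1
k=1  a_k=1  p_k/q_k = 18/1
fundamental: x₁=18, y₁=1  (since 324 − 323·1 = 1)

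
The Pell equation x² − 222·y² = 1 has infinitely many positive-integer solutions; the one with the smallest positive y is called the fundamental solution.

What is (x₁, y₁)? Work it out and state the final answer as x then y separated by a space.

149 10

[14; 1,8,1,28] for √222; ℓ=4 ⇒ convergent index 3
k=0  a_k=14  p_k/q_k = 14/1
…
k=2  a_k=8  p_k/q_k = 134/9
k=3  a_k=1  p_k/q_k = 149/10
(x₁, y₁) = (149, 10);  149² − 222·10² = 1 ✓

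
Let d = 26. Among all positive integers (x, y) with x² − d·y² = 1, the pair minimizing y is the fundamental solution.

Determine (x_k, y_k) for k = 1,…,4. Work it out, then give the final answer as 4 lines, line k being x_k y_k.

d=26: √d = [5; 10] (ℓ=1, odd), read p_1/q_1
a_0=5:  p_0=5·1+0=5,  q_0=5·0+1=1
a_1=10:  p_1=10·5+1=51,  q_1=10·1+0=10
(x₁, y₁) = (51, 10);  51² − 26·10² = 1 ✓
(x_2, y_2) = (51·51 + 26·10·10, 51·10 + 10·51) = (5201, 1020)
(x_3, y_3) = (51·5201 + 26·10·1020, 51·1020 + 10·5201) = (530451, 104030)
(x_4, y_4) = (51·530451 + 26·10·104030, 51·104030 + 10·530451) = (54100801, 10610040)

51 10
5201 1020
530451 104030
54100801 10610040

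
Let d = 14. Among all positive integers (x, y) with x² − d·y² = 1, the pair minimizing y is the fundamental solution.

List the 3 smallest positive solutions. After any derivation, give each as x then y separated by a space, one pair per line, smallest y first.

15 4
449 120
13455 3596

√14 = [3; 1,2,1,6, …], period ℓ=4 (even) → k=3
a_0=3:  p_0=3·1+0=3,  q_0=3·0+1=1
…
a_2=2:  p_2=2·4+3=11,  q_2=2·1+1=3
a_3=1:  p_3=1·11+4=15,  q_3=1·3+1=4
(x₁, y₁) = (15, 4);  15² − 14·4² = 1 ✓
k=2:  x_2 = 15·15+14·4·4 = 449,  y_2 = 15·4+4·15 = 120
k=3:  x_3 = 15·449+14·4·120 = 13455,  y_3 = 15·120+4·449 = 3596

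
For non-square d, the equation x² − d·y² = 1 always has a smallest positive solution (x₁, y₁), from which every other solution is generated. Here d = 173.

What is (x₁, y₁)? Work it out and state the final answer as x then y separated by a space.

d=173: √d = [13; 6,1,1,6,26] (ℓ=5, odd), read p_9/q_9
step 0: (13, 1)  from 13·(1,0) + (0,1)
…
step 2: (92, 7)  from 1·(79,6) + (13,1)
step 3: (171, 13)  from 1·(92,7) + (79,6)
…
step 8: (382343, 29069)  from 1·(205791,15646) + (176552,13423)
step 9: (2499849, 190060)  from 6·(382343,29069) + (205791,15646)
fundamental: x₁=2499849, y₁=190060  (since 6249245022801 − 173·36122803600 = 1)

2499849 190060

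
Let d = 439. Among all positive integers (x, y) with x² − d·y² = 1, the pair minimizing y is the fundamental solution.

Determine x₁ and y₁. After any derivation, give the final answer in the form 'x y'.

440 21

[20; 1,19,1,40] for √439; ℓ=4 ⇒ convergent index 3
step 0: (20, 1)  from 20·(1,0) + (0,1)
…
step 2: (419, 20)  from 19·(21,1) + (20,1)
step 3: (440, 21)  from 1·(419,20) + (21,1)
(x₁, y₁) = (440, 21);  440² − 439·21² = 1 ✓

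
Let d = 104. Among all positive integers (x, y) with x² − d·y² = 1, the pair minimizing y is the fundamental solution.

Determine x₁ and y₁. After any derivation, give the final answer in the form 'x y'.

d=104: √d = [10; 5,20] (ℓ=2, even), read p_1/q_1
i=0: a=10 ⇒ p=10, q=1
i=1: a=5 ⇒ p=51, q=5
(x₁, y₁) = (51, 5);  51² − 104·5² = 1 ✓

51 5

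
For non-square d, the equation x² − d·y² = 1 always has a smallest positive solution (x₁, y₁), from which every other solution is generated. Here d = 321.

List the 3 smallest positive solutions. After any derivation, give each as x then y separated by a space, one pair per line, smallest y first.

d=321: √d = [17; 1,10,1,34] (ℓ=4, even), read p_3/q_3
a_0=17:  p_0=17·1+0=17,  q_0=17·0+1=1
a_1=1:  p_1=1·17+1=18,  q_1=1·1+0=1
a_2=10:  p_2=10·18+17=197,  q_2=10·1+1=11
a_3=1:  p_3=1·197+18=215,  q_3=1·11+1=12
(x₁, y₁) = (215, 12);  215² − 321·12² = 1 ✓
(215+12√321)^2 = 92449 + 5160√321
(215+12√321)^3 = 39752855 + 2218788√321

215 12
92449 5160
39752855 2218788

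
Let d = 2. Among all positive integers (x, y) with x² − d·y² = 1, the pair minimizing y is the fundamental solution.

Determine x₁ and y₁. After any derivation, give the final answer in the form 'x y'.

3 2

[1; 2] for √2; ℓ=1 ⇒ convergent index 1
i=0: a=1 ⇒ p=1, q=1
i=1: a=2 ⇒ p=3, q=2
→ (3, 2).  Check: 3²=9, 2·2²=8, difference 1.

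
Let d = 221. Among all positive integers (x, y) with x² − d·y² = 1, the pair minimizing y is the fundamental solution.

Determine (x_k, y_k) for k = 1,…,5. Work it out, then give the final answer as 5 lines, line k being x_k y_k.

1665 112
5544449 372960
18463013505 1241956688
61481829427201 4135715398080
204734473529565825 13771931033649712

√221 → a₀=14, period (1,6,2,6,1,28); ℓ=6 even so k=5
a_0=14:  p_0=14·1+0=14,  q_0=14·0+1=1
a_1=1:  p_1=1·14+1=15,  q_1=1·1+0=1
a_2=6:  p_2=6·15+14=104,  q_2=6·1+1=7
a_3=2:  p_3=2·104+15=223,  q_3=2·7+1=15
a_4=6:  p_4=6·223+104=1442,  q_4=6·15+7=97
a_5=1:  p_5=1·1442+223=1665,  q_5=1·97+15=112
→ (1665, 112).  Check: 1665²=2772225, 221·112²=2772224, difference 1.
(x_2, y_2) = (1665·1665 + 221·112·112, 1665·112 + 112·1665) = (5544449, 372960)
(x_3, y_3) = (1665·5544449 + 221·112·372960, 1665·372960 + 112·5544449) = (18463013505, 1241956688)
(x_4, y_4) = (1665·18463013505 + 221·112·1241956688, 1665·1241956688 + 112·18463013505) = (61481829427201, 4135715398080)
(x_5, y_5) = (1665·61481829427201 + 221·112·4135715398080, 1665·4135715398080 + 112·61481829427201) = (204734473529565825, 13771931033649712)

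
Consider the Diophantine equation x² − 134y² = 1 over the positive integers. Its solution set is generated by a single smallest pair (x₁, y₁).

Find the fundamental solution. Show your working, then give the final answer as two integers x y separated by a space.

145925 12606

√134 = [11; 1,1,2,1,3,…,1,1,22, …], period ℓ=14 (even) → k=13
a_0=11:  p_0=11·1+0=11,  q_0=11·0+1=1
…
a_2=1:  p_2=1·12+11=23,  q_2=1·1+1=2
a_3=2:  p_3=2·23+12=58,  q_3=2·2+1=5
a_4=1:  p_4=1·58+23=81,  q_4=1·5+2=7
a_5=3:  p_5=3·81+58=301,  q_5=3·7+5=26
a_6=1:  p_6=1·301+81=382,  q_6=1·26+7=33
a_7=10:  p_7=10·382+301=4121,  q_7=10·33+26=356
…
a_9=3:  p_9=3·4503+4121=17630,  q_9=3·389+356=1523
a_10=1:  p_10=1·17630+4503=22133,  q_10=1·1523+389=1912
a_11=2:  p_11=2·22133+17630=61896,  q_11=2·1912+1523=5347
a_12=1:  p_12=1·61896+22133=84029,  q_12=1·5347+1912=7259
a_13=1:  p_13=1·84029+61896=145925,  q_13=1·7259+5347=12606
→ (145925, 12606).  Check: 145925²=21294105625, 134·12606²=21294105624, difference 1.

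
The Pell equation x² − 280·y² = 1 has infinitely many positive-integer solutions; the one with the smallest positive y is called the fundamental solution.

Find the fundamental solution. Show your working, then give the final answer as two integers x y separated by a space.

251 15

√280 → a₀=16, period (1,2,1,2,1,32); ℓ=6 even so k=5
step 0: (16, 1)  from 16·(1,0) + (0,1)
…
step 3: (67, 4)  from 1·(50,3) + (17,1)
step 4: (184, 11)  from 2·(67,4) + (50,3)
step 5: (251, 15)  from 1·(184,11) + (67,4)
fundamental: x₁=251, y₁=15  (since 63001 − 280·225 = 1)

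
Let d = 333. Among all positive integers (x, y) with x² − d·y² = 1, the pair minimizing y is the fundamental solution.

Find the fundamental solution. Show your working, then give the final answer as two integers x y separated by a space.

d=333: √d = [18; 4,36] (ℓ=2, even), read p_1/q_1
i=0: a=18 ⇒ p=18, q=1
i=1: a=4 ⇒ p=73, q=4
→ (73, 4).  Check: 73²=5329, 333·4²=5328, difference 1.

73 4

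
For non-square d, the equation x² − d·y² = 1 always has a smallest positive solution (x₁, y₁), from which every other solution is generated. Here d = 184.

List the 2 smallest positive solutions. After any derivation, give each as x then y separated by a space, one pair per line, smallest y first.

√184 = [13; 1,1,3,2,1,2,1,2,3,1,1,26, …], period ℓ=12 (even) → k=11
step 0: (13, 1)  from 13·(1,0) + (0,1)
…
step 3: (95, 7)  from 3·(27,2) + (14,1)
…
step 5: (312, 23)  from 1·(217,16) + (95,7)
step 6: (841, 62)  from 2·(312,23) + (217,16)
…
step 10: (13741, 1013)  from 1·(10594,781) + (3147,232)
step 11: (24335, 1794)  from 1·(13741,1013) + (10594,781)
(x₁, y₁) = (24335, 1794);  24335² − 184·1794² = 1 ✓
(24335+1794√184)^2 = 1184384449 + 87313980√184

24335 1794
1184384449 87313980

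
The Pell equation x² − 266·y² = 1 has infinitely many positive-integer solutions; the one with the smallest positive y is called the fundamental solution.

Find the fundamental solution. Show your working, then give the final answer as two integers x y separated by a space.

685 42

[16; 3,4,3,32] for √266; ℓ=4 ⇒ convergent index 3
i=0: a=16 ⇒ p=16, q=1
…
i=2: a=4 ⇒ p=212, q=13
i=3: a=3 ⇒ p=685, q=42
fundamental: x₁=685, y₁=42  (since 469225 − 266·1764 = 1)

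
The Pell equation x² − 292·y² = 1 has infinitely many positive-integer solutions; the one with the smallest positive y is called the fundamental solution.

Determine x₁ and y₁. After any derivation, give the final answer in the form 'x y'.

d=292: √d = [17; 11,2,1,3,8,3,1,2,11,34] (ℓ=10, even), read p_9/q_9
i=0: a=17 ⇒ p=17, q=1
i=1: a=11 ⇒ p=188, q=11
i=2: a=2 ⇒ p=393, q=23
i=3: a=1 ⇒ p=581, q=34
i=4: a=3 ⇒ p=2136, q=125
i=5: a=8 ⇒ p=17669, q=1034
i=6: a=3 ⇒ p=55143, q=3227
i=7: a=1 ⇒ p=72812, q=4261
i=8: a=2 ⇒ p=200767, q=11749
i=9: a=11 ⇒ p=2281249, q=133500
→ (2281249, 133500).  Check: 2281249²=5204097000001, 292·133500²=5204097000000, difference 1.

2281249 133500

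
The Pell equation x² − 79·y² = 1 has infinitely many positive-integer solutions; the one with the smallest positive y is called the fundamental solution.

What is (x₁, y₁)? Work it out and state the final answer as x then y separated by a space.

80 9

√79 → a₀=8, period (1,7,1,16); ℓ=4 even so k=3
k=0  a_k=8  p_k/q_k = 8/1
k=1  a_k=1  p_k/q_k = 9/1
k=2  a_k=7  p_k/q_k = 71/8
k=3  a_k=1  p_k/q_k = 80/9
→ (80, 9).  Check: 80²=6400, 79·9²=6399, difference 1.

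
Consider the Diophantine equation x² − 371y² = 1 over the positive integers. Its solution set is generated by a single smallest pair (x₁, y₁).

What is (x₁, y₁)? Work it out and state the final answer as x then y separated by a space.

1695 88

[19; 3,1,4,1,3,38] for √371; ℓ=6 ⇒ convergent index 5
step 0: (19, 1)  from 19·(1,0) + (0,1)
…
step 2: (77, 4)  from 1·(58,3) + (19,1)
…
step 4: (443, 23)  from 1·(366,19) + (77,4)
step 5: (1695, 88)  from 3·(443,23) + (366,19)
fundamental: x₁=1695, y₁=88  (since 2873025 − 371·7744 = 1)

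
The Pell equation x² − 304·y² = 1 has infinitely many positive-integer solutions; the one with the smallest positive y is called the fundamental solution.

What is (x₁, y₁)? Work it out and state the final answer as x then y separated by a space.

57799 3315

√304 → a₀=17, period (2,3,2,1,1,1,1,1,2,3,2,34); ℓ=12 even so k=11
a_0=17:  p_0=17·1+0=17,  q_0=17·0+1=1
a_1=2:  p_1=2·17+1=35,  q_1=2·1+0=2
a_2=3:  p_2=3·35+17=122,  q_2=3·2+1=7
…
a_8=1:  p_8=1·1761+1081=2842,  q_8=1·101+62=163
a_9=2:  p_9=2·2842+1761=7445,  q_9=2·163+101=427
a_10=3:  p_10=3·7445+2842=25177,  q_10=3·427+163=1444
a_11=2:  p_11=2·25177+7445=57799,  q_11=2·1444+427=3315
(x₁, y₁) = (57799, 3315);  57799² − 304·3315² = 1 ✓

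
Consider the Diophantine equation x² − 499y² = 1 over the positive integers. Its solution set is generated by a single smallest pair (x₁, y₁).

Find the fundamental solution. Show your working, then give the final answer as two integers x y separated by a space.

4490 201

d=499: √d = [22; 2,1,21,1,2,44] (ℓ=6, even), read p_5/q_5
a_0=22:  p_0=22·1+0=22,  q_0=22·0+1=1
…
a_3=21:  p_3=21·67+45=1452,  q_3=21·3+2=65
a_4=1:  p_4=1·1452+67=1519,  q_4=1·65+3=68
a_5=2:  p_5=2·1519+1452=4490,  q_5=2·68+65=201
(x₁, y₁) = (4490, 201);  4490² − 499·201² = 1 ✓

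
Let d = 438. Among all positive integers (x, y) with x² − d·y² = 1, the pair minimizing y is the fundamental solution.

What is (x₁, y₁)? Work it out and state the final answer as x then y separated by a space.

293 14

√438 → a₀=20, period (1,12,1,40); ℓ=4 even so k=3
k=0  a_k=20  p_k/q_k = 20/1
k=1  a_k=1  p_k/q_k = 21/1
k=2  a_k=12  p_k/q_k = 272/13
k=3  a_k=1  p_k/q_k = 293/14
fundamental: x₁=293, y₁=14  (since 85849 − 438·196 = 1)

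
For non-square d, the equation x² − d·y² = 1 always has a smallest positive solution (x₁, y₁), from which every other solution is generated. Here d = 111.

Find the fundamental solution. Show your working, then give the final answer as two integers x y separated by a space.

d=111: √d = [10; 1,1,6,1,1,20] (ℓ=6, even), read p_5/q_5
step 0: (10, 1)  from 10·(1,0) + (0,1)
step 1: (11, 1)  from 1·(10,1) + (1,0)
…
step 4: (158, 15)  from 1·(137,13) + (21,2)
step 5: (295, 28)  from 1·(158,15) + (137,13)
(x₁, y₁) = (295, 28);  295² − 111·28² = 1 ✓

295 28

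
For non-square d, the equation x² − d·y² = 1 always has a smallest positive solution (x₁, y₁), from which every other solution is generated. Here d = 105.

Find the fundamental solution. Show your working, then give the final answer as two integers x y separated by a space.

[10; 4,20] for √105; ℓ=2 ⇒ convergent index 1
i=0: a=10 ⇒ p=10, q=1
i=1: a=4 ⇒ p=41, q=4
(x₁, y₁) = (41, 4);  41² − 105·4² = 1 ✓

41 4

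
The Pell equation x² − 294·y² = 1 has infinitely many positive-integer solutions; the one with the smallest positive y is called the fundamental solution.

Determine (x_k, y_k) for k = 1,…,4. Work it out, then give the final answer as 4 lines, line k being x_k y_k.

4801 280
46099201 2688560
442644523201 25815552840
4250272665676801 247880935681120

d=294: √d = [17; 6,1,4,1,6,34] (ℓ=6, even), read p_5/q_5
i=0: a=17 ⇒ p=17, q=1
…
i=3: a=4 ⇒ p=583, q=34
i=4: a=1 ⇒ p=703, q=41
i=5: a=6 ⇒ p=4801, q=280
(x₁, y₁) = (4801, 280);  4801² − 294·280² = 1 ✓
k=2:  x_2 = 4801·4801+294·280·280 = 46099201,  y_2 = 4801·280+280·4801 = 2688560
k=3:  x_3 = 4801·46099201+294·280·2688560 = 442644523201,  y_3 = 4801·2688560+280·46099201 = 25815552840
k=4:  x_4 = 4801·442644523201+294·280·25815552840 = 4250272665676801,  y_4 = 4801·25815552840+280·442644523201 = 247880935681120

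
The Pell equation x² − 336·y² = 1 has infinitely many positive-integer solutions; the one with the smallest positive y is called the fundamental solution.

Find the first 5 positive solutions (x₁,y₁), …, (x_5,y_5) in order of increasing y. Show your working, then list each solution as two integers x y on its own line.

[18; 3,36] for √336; ℓ=2 ⇒ convergent index 1
step 0: (18, 1)  from 18·(1,0) + (0,1)
step 1: (55, 3)  from 3·(18,1) + (1,0)
→ (55, 3).  Check: 55²=3025, 336·3²=3024, difference 1.
n=2: (55,3)∘(55,3) = (55·55+336·3·3, 55·3+3·55) = (6049,330)
n=3: (6049,330)∘(55,3) = (55·6049+336·3·330, 55·330+3·6049) = (665335,36297)
n=4: (665335,36297)∘(55,3) = (55·665335+336·3·36297, 55·36297+3·665335) = (73180801,3992340)
n=5: (73180801,3992340)∘(55,3) = (55·73180801+336·3·3992340, 55·3992340+3·73180801) = (8049222775,439121103)

55 3
6049 330
665335 36297
73180801 3992340
8049222775 439121103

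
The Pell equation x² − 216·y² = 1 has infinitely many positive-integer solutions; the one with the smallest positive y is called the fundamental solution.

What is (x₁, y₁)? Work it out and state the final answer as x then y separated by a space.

√216 → a₀=14, period (1,2,3,2,1,28); ℓ=6 even so k=5
step 0: (14, 1)  from 14·(1,0) + (0,1)
…
step 2: (44, 3)  from 2·(15,1) + (14,1)
step 3: (147, 10)  from 3·(44,3) + (15,1)
step 4: (338, 23)  from 2·(147,10) + (44,3)
step 5: (485, 33)  from 1·(338,23) + (147,10)
fundamental: x₁=485, y₁=33  (since 235225 − 216·1089 = 1)

485 33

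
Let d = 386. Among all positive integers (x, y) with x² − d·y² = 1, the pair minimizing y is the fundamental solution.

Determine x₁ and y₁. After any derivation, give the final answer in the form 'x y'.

√386 → a₀=19, period (1,1,1,4,1,18,1,4,1,1,1,38); ℓ=12 even so k=11
k=0  a_k=19  p_k/q_k = 19/1
…
k=3  a_k=1  p_k/q_k = 59/3
k=4  a_k=4  p_k/q_k = 275/14
k=5  a_k=1  p_k/q_k = 334/17
k=6  a_k=18  p_k/q_k = 6287/320
k=7  a_k=1  p_k/q_k = 6621/337
k=8  a_k=4  p_k/q_k = 32771/1668
k=9  a_k=1  p_k/q_k = 39392/2005
k=10  a_k=1  p_k/q_k = 72163/3673
k=11  a_k=1  p_k/q_k = 111555/5678
→ (111555, 5678).  Check: 111555²=12444518025, 386·5678²=12444518024, difference 1.

111555 5678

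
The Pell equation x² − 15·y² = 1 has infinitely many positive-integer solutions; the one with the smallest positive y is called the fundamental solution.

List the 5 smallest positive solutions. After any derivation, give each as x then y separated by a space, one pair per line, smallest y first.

[3; 1,6] for √15; ℓ=2 ⇒ convergent index 1
step 0: (3, 1)  from 3·(1,0) + (0,1)
step 1: (4, 1)  from 1·(3,1) + (1,0)
fundamental: x₁=4, y₁=1  (since 16 − 15·1 = 1)
n=2: (4,1)∘(4,1) = (4·4+15·1·1, 4·1+1·4) = (31,8)
n=3: (31,8)∘(4,1) = (4·31+15·1·8, 4·8+1·31) = (244,63)
n=4: (244,63)∘(4,1) = (4·244+15·1·63, 4·63+1·244) = (1921,496)
n=5: (1921,496)∘(4,1) = (4·1921+15·1·496, 4·496+1·1921) = (15124,3905)

4 1
31 8
244 63
1921 496
15124 3905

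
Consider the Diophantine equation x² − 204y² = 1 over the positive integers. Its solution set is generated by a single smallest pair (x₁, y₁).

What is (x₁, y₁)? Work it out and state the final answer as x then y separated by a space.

√204 = [14; 3,1,1,6,1,1,3,28, …], period ℓ=8 (even) → k=7
a_0=14:  p_0=14·1+0=14,  q_0=14·0+1=1
…
a_2=1:  p_2=1·43+14=57,  q_2=1·3+1=4
a_3=1:  p_3=1·57+43=100,  q_3=1·4+3=7
…
a_6=1:  p_6=1·757+657=1414,  q_6=1·53+46=99
a_7=3:  p_7=3·1414+757=4999,  q_7=3·99+53=350
→ (4999, 350).  Check: 4999²=24990001, 204·350²=24990000, difference 1.

4999 350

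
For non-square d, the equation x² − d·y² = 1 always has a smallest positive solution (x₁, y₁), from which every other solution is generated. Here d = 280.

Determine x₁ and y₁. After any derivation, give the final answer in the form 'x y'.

251 15

√280 → a₀=16, period (1,2,1,2,1,32); ℓ=6 even so k=5
a_0=16:  p_0=16·1+0=16,  q_0=16·0+1=1
a_1=1:  p_1=1·16+1=17,  q_1=1·1+0=1
a_2=2:  p_2=2·17+16=50,  q_2=2·1+1=3
…
a_4=2:  p_4=2·67+50=184,  q_4=2·4+3=11
a_5=1:  p_5=1·184+67=251,  q_5=1·11+4=15
fundamental: x₁=251, y₁=15  (since 63001 − 280·225 = 1)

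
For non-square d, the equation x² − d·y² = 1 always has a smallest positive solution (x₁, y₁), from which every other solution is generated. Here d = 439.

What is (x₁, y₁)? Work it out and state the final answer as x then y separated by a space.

440 21

√439 → a₀=20, period (1,19,1,40); ℓ=4 even so k=3
k=0  a_k=20  p_k/q_k = 20/1
k=1  a_k=1  p_k/q_k = 21/1
k=2  a_k=19  p_k/q_k = 419/20
k=3  a_k=1  p_k/q_k = 440/21
(x₁, y₁) = (440, 21);  440² − 439·21² = 1 ✓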